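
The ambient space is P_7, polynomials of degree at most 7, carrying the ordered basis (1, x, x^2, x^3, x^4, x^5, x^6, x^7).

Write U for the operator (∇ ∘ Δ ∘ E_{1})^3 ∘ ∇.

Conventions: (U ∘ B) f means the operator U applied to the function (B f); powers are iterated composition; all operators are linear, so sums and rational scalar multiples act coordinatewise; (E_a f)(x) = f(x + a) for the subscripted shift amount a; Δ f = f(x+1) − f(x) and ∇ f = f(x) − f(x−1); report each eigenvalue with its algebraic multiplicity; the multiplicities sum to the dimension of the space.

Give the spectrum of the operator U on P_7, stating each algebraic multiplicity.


image of 1: 0
image of x: 0
image of x^2: 0
image of x^3: 0
image of x^4: 0
image of x^5: 0
image of x^6: 0
image of x^7: 5040
the matrix is upper triangular; its diagonal is (0, 0, 0, 0, 0, 0, 0, 0)
for a triangular matrix the eigenvalues are the diagonal entries, with algebraic multiplicity their repetition count

λ = 0 (multiplicity 8)


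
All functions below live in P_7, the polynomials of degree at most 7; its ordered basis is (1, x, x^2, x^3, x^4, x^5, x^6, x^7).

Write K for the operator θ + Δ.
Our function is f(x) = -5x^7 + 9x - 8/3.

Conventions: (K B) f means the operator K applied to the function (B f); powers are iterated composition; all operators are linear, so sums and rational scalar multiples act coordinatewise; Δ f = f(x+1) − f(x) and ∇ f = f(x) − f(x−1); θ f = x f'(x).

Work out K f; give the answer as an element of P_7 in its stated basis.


g(x) = -35x^7 - 35x^6 - 105x^5 - 175x^4 - 175x^3 - 105x^2 - 26x + 4

θ f = -35x^7 + 9x
Δ f = -35x^6 - 105x^5 - 175x^4 - 175x^3 - 105x^2 - 35x + 4
(θ + Δ) f = -35x^7 - 35x^6 - 105x^5 - 175x^4 - 175x^3 - 105x^2 - 26x + 4


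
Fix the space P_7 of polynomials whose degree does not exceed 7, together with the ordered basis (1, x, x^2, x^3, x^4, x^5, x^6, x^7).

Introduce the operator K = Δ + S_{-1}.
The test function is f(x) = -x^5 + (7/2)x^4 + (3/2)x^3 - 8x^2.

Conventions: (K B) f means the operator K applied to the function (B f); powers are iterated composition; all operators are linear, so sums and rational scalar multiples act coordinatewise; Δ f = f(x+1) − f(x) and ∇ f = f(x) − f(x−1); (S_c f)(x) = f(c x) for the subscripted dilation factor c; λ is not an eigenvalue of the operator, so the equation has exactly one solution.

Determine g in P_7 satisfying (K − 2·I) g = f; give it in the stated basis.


write g with unknown coordinates in the stated basis and equate coefficients in (K − 2·I) g = f
solving from the highest basis element down gives g = (1/3)x^5 - (11/6)x^4 - (11/6)x^3 - (31/6)x^2 - (43/6)x - 47/3
check: K g = -(1/3)x^5 - (1/6)x^4 - (13/6)x^3 - (55/3)x^2 - (43/3)x - 94/3
so K g − 2·g = -x^5 + (7/2)x^4 + (3/2)x^3 - 8x^2 = f ✓

g(x) = (1/3)x^5 - (11/6)x^4 - (11/6)x^3 - (31/6)x^2 - (43/6)x - 47/3


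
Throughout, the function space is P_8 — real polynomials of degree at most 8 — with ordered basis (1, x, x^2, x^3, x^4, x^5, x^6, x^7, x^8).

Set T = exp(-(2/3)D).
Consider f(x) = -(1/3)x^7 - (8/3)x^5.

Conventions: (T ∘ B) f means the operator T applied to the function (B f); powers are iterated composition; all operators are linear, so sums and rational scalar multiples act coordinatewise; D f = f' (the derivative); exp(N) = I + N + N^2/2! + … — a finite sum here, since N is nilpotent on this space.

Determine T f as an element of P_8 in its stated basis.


order-1 term: (14/9)x^6 + (80/9)x^4
order-2 term: -(28/9)x^5 - (320/27)x^3
order-3 term: (280/81)x^4 + (640/81)x^2
order-4 term: -(560/243)x^3 - (640/243)x
order-5 term: (224/243)x^2 + 256/729
order-6 term: -(448/2187)x
order-7 term: 128/6561
the series for exp(-(2/3)D) f terminates at order 7
exp(-(2/3)D) f = -(1/3)x^7 + (14/9)x^6 - (52/9)x^5 + (1000/81)x^4 - (3440/243)x^3 + (2144/243)x^2 - (6208/2187)x + 2432/6561

g(x) = -(1/3)x^7 + (14/9)x^6 - (52/9)x^5 + (1000/81)x^4 - (3440/243)x^3 + (2144/243)x^2 - (6208/2187)x + 2432/6561


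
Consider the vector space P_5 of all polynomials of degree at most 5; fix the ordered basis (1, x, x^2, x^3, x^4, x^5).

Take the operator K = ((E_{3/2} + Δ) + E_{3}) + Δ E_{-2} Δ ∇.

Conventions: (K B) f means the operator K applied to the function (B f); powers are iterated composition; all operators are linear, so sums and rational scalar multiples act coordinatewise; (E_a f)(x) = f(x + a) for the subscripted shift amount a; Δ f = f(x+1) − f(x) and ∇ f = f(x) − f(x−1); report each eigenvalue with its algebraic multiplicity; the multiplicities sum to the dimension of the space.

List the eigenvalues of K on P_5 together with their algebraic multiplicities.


image of 1: 2
image of x: 2x + 11/2
image of x^2: 2x^2 + 11x + 49/4
image of x^3: 2x^3 + (33/2)x^2 + (147/4)x + 299/8
image of x^4: 2x^4 + 22x^3 + (147/2)x^2 + (299/2)x + 817/16
image of x^5: 2x^5 + (55/2)x^4 + (245/2)x^3 + (1495/4)x^2 + (4085/16)x + 12851/32
the matrix is upper triangular; its diagonal is (2, 2, 2, 2, 2, 2)
for a triangular matrix the eigenvalues are the diagonal entries, with algebraic multiplicity their repetition count

λ = 2 (multiplicity 6)


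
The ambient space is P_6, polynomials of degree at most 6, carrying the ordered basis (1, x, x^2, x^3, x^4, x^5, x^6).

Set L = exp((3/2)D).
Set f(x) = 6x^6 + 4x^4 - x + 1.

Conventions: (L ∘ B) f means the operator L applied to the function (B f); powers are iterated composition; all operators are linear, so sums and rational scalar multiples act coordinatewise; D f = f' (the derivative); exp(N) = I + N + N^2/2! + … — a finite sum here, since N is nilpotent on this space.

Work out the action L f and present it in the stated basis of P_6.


order-1 term: 54x^5 + 24x^3 - 3/2
order-2 term: (405/2)x^4 + 54x^2
order-3 term: 405x^3 + 54x
order-4 term: (3645/8)x^2 + 81/4
order-5 term: (2187/8)x
order-6 term: 2187/32
the series for exp((3/2)D) f terminates at order 6
exp((3/2)D) f = 6x^6 + 54x^5 + (413/2)x^4 + 429x^3 + (4077/8)x^2 + (2611/8)x + 2819/32

the image equals g(x) = 6x^6 + 54x^5 + (413/2)x^4 + 429x^3 + (4077/8)x^2 + (2611/8)x + 2819/32


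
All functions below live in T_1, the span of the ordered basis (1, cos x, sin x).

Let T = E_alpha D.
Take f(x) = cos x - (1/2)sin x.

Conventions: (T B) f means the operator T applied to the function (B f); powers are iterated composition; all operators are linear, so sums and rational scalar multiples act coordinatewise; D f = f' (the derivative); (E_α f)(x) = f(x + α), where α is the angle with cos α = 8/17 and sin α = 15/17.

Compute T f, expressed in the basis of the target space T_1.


the image equals g(x) = -(19/17)cos x - (1/34)sin x

D f = -(1/2)cos x - sin x
E_alpha D f = -(19/17)cos x - (1/34)sin x


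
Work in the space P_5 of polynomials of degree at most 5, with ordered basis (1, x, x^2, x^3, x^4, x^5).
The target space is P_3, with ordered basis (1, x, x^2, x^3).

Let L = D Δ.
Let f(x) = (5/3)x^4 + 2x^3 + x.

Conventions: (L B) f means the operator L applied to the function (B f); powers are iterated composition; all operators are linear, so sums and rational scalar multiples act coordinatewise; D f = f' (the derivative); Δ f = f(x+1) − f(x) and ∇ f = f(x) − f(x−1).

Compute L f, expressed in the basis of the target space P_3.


the image equals g(x) = 20x^2 + 32x + 38/3

Δ f = (20/3)x^3 + 16x^2 + (38/3)x + 14/3
D Δ f = 20x^2 + 32x + 38/3


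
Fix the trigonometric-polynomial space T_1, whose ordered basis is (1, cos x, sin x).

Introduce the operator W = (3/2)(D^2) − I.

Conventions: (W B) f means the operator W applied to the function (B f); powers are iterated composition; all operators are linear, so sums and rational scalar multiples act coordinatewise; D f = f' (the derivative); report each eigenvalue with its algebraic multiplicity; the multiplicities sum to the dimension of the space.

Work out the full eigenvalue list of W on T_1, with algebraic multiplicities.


image of 1: -1
image of cos x: -(5/2)cos x
image of sin x: -(5/2)sin x
the matrix is diagonal; its diagonal is (-1, -5/2, -5/2)
for a triangular matrix the eigenvalues are the diagonal entries, with algebraic multiplicity their repetition count

λ = -5/2 (multiplicity 2), λ = -1 (multiplicity 1)


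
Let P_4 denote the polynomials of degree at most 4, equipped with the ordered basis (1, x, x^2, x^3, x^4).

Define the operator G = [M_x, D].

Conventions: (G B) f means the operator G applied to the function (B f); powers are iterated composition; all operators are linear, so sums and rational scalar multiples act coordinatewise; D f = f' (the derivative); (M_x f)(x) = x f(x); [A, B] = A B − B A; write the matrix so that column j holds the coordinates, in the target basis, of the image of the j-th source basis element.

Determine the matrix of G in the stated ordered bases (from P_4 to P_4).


image of 1: -1
image of x: -x
image of x^2: -x^2
image of x^3: -x^3
image of x^4: -x^4
each image's coordinates form column j of the matrix

the matrix is [[-1, 0, 0, 0, 0]; [0, -1, 0, 0, 0]; [0, 0, -1, 0, 0]; [0, 0, 0, -1, 0]; [0, 0, 0, 0, -1]] (rows listed top to bottom)


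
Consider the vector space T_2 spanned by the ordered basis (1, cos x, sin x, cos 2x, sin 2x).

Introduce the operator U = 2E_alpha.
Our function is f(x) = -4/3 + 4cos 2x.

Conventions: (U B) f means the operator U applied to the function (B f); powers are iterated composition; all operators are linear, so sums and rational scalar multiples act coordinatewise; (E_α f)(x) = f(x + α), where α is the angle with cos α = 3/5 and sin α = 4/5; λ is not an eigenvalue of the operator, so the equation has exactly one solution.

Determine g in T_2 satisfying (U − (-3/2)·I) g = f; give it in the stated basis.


the image equals g(x) = -8/21 + (376/457)cos 2x + (768/457)sin 2x

write g with unknown coordinates in the stated basis and equate coefficients in (U − (-3/2)·I) g = f
solving from the highest basis element down gives g = -8/21 + (376/457)cos 2x + (768/457)sin 2x
check: U g = -16/21 + (1264/457)cos 2x - (1152/457)sin 2x
so U g − (-3/2)·g = -4/3 + 4cos 2x = f ✓


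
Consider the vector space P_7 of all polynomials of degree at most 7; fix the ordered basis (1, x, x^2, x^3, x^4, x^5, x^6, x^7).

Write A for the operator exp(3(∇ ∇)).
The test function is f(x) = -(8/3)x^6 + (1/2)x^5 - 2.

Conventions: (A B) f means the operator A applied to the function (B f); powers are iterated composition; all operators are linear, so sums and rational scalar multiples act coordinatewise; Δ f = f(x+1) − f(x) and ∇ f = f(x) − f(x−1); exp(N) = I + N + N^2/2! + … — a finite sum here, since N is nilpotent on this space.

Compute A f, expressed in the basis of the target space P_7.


order-1 term: -240x^4 + 990x^3 - 1770x^2 + 1545x - 541
order-2 term: -4320x^2 + 17550x - 19260
order-3 term: -8640
the series for exp(3(∇ ∇)) f terminates at order 3
exp(3(∇ ∇)) f = -(8/3)x^6 + (1/2)x^5 - 240x^4 + 990x^3 - 6090x^2 + 19095x - 28443

the result is g(x) = -(8/3)x^6 + (1/2)x^5 - 240x^4 + 990x^3 - 6090x^2 + 19095x - 28443


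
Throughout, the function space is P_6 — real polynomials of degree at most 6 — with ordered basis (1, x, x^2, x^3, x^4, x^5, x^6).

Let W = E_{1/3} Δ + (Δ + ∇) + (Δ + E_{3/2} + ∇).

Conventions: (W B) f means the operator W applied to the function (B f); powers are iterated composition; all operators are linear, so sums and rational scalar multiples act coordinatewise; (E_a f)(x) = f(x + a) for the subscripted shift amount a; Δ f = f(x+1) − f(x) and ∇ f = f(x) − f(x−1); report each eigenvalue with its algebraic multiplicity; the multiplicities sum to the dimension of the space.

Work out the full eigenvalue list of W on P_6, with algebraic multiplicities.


λ = 1 (multiplicity 7)

image of 1: 1
image of x: x + 13/2
image of x^2: x^2 + 13x + 47/12
image of x^3: x^3 + (39/2)x^2 + (47/4)x + 233/24
image of x^4: x^4 + 26x^3 + (47/2)x^2 + (233/6)x + 3547/432
image of x^5: x^5 + (65/2)x^4 + (235/6)x^3 + (1165/12)x^2 + (17735/432)x + 40963/2592
image of x^6: x^6 + 39x^5 + (235/4)x^4 + (1165/6)x^3 + (17735/144)x^2 + (40963/432)x + 88169/5184
the matrix is upper triangular; its diagonal is (1, 1, 1, 1, 1, 1, 1)
for a triangular matrix the eigenvalues are the diagonal entries, with algebraic multiplicity their repetition count


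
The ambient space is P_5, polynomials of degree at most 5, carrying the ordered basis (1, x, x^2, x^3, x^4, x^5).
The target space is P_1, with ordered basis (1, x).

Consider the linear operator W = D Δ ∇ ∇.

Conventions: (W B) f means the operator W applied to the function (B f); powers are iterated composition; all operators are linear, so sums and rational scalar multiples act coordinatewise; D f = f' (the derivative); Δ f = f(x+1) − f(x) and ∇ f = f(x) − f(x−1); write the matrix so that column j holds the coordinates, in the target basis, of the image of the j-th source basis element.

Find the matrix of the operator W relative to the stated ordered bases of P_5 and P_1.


the matrix is [[0, 0, 0, 0, 24, -60]; [0, 0, 0, 0, 0, 120]] (rows listed top to bottom)

image of 1: 0
image of x: 0
image of x^2: 0
image of x^3: 0
image of x^4: 24
image of x^5: 120x - 60
each image's coordinates form column j of the matrix


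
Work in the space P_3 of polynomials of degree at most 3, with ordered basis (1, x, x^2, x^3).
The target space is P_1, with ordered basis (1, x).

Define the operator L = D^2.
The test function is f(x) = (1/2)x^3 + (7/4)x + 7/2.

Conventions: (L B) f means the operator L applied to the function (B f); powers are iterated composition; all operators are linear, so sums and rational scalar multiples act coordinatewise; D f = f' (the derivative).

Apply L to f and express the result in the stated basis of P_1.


g(x) = 3x

D f = (3/2)x^2 + 7/4
D D f = 3x


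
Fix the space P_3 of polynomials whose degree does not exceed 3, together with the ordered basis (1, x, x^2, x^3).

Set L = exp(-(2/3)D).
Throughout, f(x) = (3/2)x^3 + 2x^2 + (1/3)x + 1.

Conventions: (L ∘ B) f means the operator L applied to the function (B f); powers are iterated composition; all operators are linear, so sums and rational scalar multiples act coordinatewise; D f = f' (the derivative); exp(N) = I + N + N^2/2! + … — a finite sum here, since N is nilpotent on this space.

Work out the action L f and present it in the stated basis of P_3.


the result is g(x) = (3/2)x^3 - x^2 - (1/3)x + 11/9

order-1 term: -3x^2 - (8/3)x - 2/9
order-2 term: 2x + 8/9
order-3 term: -4/9
the series for exp(-(2/3)D) f terminates at order 3
exp(-(2/3)D) f = (3/2)x^3 - x^2 - (1/3)x + 11/9


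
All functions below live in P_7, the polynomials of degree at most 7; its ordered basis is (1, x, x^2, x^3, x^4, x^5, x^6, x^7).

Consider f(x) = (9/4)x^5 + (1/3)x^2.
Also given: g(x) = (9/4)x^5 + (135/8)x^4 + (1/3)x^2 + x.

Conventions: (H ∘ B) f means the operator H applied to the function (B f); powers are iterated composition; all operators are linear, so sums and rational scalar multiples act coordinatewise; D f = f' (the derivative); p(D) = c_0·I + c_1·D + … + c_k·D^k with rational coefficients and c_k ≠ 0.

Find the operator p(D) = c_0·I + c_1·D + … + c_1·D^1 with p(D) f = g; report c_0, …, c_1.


p(D) = I + (3/2)·D, i.e. c_0 = 1, c_1 = 3/2

D^0 f = (9/4)x^5 + (1/3)x^2
D^1 f = (45/4)x^4 + (2/3)x
matching coefficients of g against c_0 f + c_1 Df + … from the top degree down determines the c_i
solution: c_0 = 1, c_1 = 3/2


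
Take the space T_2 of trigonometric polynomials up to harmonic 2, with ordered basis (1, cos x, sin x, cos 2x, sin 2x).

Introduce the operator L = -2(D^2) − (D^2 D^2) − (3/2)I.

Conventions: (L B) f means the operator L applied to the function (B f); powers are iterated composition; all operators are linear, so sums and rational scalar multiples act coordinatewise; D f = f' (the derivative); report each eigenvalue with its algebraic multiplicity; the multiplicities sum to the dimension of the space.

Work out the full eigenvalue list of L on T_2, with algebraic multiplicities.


image of 1: -3/2
image of cos x: -(1/2)cos x
image of sin x: -(1/2)sin x
image of cos 2x: -(19/2)cos 2x
image of sin 2x: -(19/2)sin 2x
the matrix is diagonal; its diagonal is (-3/2, -1/2, -1/2, -19/2, -19/2)
for a triangular matrix the eigenvalues are the diagonal entries, with algebraic multiplicity their repetition count

λ = -19/2 (multiplicity 2), λ = -3/2 (multiplicity 1), λ = -1/2 (multiplicity 2)


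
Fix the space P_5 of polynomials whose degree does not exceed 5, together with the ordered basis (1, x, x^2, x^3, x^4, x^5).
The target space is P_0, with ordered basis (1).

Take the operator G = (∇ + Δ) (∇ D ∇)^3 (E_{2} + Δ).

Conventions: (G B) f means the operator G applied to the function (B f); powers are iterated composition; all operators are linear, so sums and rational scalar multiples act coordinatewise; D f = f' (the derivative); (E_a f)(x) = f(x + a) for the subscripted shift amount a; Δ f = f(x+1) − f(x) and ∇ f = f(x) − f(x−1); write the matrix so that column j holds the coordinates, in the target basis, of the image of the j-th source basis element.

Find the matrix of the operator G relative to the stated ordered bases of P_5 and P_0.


image of 1: 0
image of x: 0
image of x^2: 0
image of x^3: 0
image of x^4: 0
image of x^5: 0
each image's coordinates form column j of the matrix

the matrix is [[0, 0, 0, 0, 0, 0]] (rows listed top to bottom)


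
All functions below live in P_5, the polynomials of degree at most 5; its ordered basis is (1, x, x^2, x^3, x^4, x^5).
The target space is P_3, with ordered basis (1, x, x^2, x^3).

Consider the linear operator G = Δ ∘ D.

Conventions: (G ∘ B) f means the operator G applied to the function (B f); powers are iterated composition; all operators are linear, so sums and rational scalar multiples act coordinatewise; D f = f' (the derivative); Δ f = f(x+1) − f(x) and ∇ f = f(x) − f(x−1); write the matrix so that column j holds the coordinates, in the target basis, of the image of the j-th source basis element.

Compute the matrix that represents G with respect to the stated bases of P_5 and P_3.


image of 1: 0
image of x: 0
image of x^2: 2
image of x^3: 6x + 3
image of x^4: 12x^2 + 12x + 4
image of x^5: 20x^3 + 30x^2 + 20x + 5
each image's coordinates form column j of the matrix

the matrix is [[0, 0, 2, 3, 4, 5]; [0, 0, 0, 6, 12, 20]; [0, 0, 0, 0, 12, 30]; [0, 0, 0, 0, 0, 20]] (rows listed top to bottom)


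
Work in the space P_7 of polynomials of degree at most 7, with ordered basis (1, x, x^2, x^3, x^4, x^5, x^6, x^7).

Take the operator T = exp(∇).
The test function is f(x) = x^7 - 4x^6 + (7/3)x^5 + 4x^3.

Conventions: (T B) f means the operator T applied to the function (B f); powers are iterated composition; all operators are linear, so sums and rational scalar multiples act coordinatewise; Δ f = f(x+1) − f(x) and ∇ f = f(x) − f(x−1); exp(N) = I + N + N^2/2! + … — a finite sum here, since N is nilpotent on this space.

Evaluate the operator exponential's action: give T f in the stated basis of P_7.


the result is g(x) = x^7 + 3x^6 - (65/3)x^5 - (70/3)x^4 + 119x^3 - (88/3)x^2 - (298/3)x + 137/3

order-1 term: 7x^6 - 45x^5 + (320/3)x^4 - (415/3)x^3 + (349/3)x^2 - (164/3)x + 34/3
order-2 term: 21x^5 - 165x^4 + (1525/3)x^3 - 805x^2 + (2012/3)x - 234
order-3 term: 35x^4 - 290x^3 + (2725/3)x^2 - 1300x + 2170/3
order-4 term: 35x^3 - 270x^2 + (2120/3)x - 1900/3
order-5 term: 21x^2 - 129x + 607/3
order-6 term: 7x - 25
order-7 term: 1
the series for exp(∇) f terminates at order 7
exp(∇) f = x^7 + 3x^6 - (65/3)x^5 - (70/3)x^4 + 119x^3 - (88/3)x^2 - (298/3)x + 137/3


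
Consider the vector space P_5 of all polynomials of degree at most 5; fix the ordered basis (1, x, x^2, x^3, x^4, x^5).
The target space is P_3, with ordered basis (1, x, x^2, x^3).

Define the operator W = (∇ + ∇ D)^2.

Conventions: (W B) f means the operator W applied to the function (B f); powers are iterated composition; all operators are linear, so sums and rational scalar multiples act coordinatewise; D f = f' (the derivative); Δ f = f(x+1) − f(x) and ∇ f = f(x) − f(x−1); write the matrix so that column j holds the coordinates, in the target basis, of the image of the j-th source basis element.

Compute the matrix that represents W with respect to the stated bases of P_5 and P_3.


image of 1: 0
image of x: 0
image of x^2: 2
image of x^3: 6x + 6
image of x^4: 12x^2 + 24x - 10
image of x^5: 20x^3 + 60x^2 - 50x - 10
each image's coordinates form column j of the matrix

the matrix is [[0, 0, 2, 6, -10, -10]; [0, 0, 0, 6, 24, -50]; [0, 0, 0, 0, 12, 60]; [0, 0, 0, 0, 0, 20]] (rows listed top to bottom)


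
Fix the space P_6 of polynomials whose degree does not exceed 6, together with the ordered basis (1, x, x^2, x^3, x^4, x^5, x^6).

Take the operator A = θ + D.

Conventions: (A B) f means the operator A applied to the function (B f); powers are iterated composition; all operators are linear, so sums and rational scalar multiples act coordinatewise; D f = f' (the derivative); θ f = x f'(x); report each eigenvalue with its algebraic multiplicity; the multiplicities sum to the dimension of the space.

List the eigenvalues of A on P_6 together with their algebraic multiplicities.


image of 1: 0
image of x: x + 1
image of x^2: 2x^2 + 2x
image of x^3: 3x^3 + 3x^2
image of x^4: 4x^4 + 4x^3
image of x^5: 5x^5 + 5x^4
image of x^6: 6x^6 + 6x^5
the matrix is upper triangular; its diagonal is (0, 1, 2, 3, 4, 5, 6)
for a triangular matrix the eigenvalues are the diagonal entries, with algebraic multiplicity their repetition count

λ = 0 (multiplicity 1), λ = 1 (multiplicity 1), λ = 2 (multiplicity 1), λ = 3 (multiplicity 1), λ = 4 (multiplicity 1), λ = 5 (multiplicity 1), λ = 6 (multiplicity 1)


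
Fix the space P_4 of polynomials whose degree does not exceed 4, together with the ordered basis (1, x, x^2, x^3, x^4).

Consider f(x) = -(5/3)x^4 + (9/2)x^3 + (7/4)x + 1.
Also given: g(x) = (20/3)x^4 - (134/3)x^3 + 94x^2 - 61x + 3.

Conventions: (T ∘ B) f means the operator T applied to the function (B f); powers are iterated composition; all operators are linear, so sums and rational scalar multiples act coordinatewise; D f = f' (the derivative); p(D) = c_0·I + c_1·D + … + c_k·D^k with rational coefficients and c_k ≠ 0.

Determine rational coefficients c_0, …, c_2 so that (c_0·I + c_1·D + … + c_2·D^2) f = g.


p(D) = -4·I + 4·D − 2·D^2, i.e. c_0 = -4, c_1 = 4, c_2 = -2

D^0 f = -(5/3)x^4 + (9/2)x^3 + (7/4)x + 1
D^1 f = -(20/3)x^3 + (27/2)x^2 + 7/4
D^2 f = -20x^2 + 27x
matching coefficients of g against c_0 f + c_1 Df + … from the top degree down determines the c_i
solution: c_0 = -4, c_1 = 4, c_2 = -2


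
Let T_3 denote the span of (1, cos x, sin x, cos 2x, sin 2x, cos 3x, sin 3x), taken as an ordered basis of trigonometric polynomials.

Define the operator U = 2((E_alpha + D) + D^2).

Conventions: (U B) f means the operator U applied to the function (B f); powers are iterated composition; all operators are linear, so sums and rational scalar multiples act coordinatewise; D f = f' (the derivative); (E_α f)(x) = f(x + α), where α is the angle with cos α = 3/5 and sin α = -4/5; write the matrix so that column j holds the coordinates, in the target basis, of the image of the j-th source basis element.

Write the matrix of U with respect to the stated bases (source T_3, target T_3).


the matrix is [[2, 0, 0, 0, 0, 0, 0]; [0, -4/5, 2/5, 0, 0, 0, 0]; [0, -2/5, -4/5, 0, 0, 0, 0]; [0, 0, 0, -214/25, 52/25, 0, 0]; [0, 0, 0, -52/25, -214/25, 0, 0]; [0, 0, 0, 0, 0, -2484/125, 662/125]; [0, 0, 0, 0, 0, -662/125, -2484/125]] (rows listed top to bottom)

image of 1: 2
image of cos x: -(4/5)cos x - (2/5)sin x
image of sin x: (2/5)cos x - (4/5)sin x
image of cos 2x: -(214/25)cos 2x - (52/25)sin 2x
image of sin 2x: (52/25)cos 2x - (214/25)sin 2x
image of cos 3x: -(2484/125)cos 3x - (662/125)sin 3x
image of sin 3x: (662/125)cos 3x - (2484/125)sin 3x
each image's coordinates form column j of the matrix


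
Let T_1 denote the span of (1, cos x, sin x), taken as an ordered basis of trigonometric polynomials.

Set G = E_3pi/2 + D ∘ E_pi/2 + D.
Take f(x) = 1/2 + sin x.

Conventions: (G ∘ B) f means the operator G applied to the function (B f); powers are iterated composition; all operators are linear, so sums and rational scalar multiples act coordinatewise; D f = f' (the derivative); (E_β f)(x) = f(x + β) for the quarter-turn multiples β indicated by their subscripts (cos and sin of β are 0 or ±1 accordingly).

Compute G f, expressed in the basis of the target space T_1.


E_3pi/2 f = 1/2 - cos x
E_pi/2 f = 1/2 + cos x
D E_pi/2 f = -sin x
D f = cos x
(E_3pi/2 + D ∘ E_pi/2 + D) f = 1/2 - sin x

the image equals g(x) = 1/2 - sin x


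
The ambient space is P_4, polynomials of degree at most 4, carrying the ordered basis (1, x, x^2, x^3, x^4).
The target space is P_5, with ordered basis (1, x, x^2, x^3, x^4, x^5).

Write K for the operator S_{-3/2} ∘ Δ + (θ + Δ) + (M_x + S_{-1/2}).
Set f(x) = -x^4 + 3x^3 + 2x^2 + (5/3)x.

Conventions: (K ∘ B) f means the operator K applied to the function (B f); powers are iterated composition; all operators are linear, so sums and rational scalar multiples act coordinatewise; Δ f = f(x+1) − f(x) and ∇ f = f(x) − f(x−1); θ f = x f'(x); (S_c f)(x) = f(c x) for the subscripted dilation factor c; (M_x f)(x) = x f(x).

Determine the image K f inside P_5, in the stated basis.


Δ f = -4x^3 + 3x^2 + 9x + 17/3
S_{-3/2} Δ f = (27/2)x^3 + (27/4)x^2 - (27/2)x + 17/3
θ f = -4x^4 + 9x^3 + 4x^2 + (5/3)x
Δ f = -4x^3 + 3x^2 + 9x + 17/3
(θ + Δ) f = -4x^4 + 5x^3 + 7x^2 + (32/3)x + 17/3
M_x f = -x^5 + 3x^4 + 2x^3 + (5/3)x^2
S_{-1/2} f = -(1/16)x^4 - (3/8)x^3 + (1/2)x^2 - (5/6)x
(M_x + S_{-1/2}) f = -x^5 + (47/16)x^4 + (13/8)x^3 + (13/6)x^2 - (5/6)x
(S_{-3/2} ∘ Δ + (θ + Δ) + (M_x + S_{-1/2})) f = -x^5 - (17/16)x^4 + (161/8)x^3 + (191/12)x^2 - (11/3)x + 34/3

g(x) = -x^5 - (17/16)x^4 + (161/8)x^3 + (191/12)x^2 - (11/3)x + 34/3


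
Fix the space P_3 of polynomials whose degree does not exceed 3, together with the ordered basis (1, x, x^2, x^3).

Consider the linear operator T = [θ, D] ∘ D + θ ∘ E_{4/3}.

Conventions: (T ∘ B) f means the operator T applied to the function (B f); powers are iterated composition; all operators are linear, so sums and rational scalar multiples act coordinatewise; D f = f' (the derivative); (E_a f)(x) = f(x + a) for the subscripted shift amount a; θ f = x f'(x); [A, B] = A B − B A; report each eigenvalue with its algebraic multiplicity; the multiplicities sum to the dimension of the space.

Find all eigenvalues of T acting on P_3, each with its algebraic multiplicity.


image of 1: 0
image of x: x
image of x^2: 2x^2 + (8/3)x - 2
image of x^3: 3x^3 + 8x^2 - (2/3)x
the matrix is upper triangular; its diagonal is (0, 1, 2, 3)
for a triangular matrix the eigenvalues are the diagonal entries, with algebraic multiplicity their repetition count

λ = 0 (multiplicity 1), λ = 1 (multiplicity 1), λ = 2 (multiplicity 1), λ = 3 (multiplicity 1)


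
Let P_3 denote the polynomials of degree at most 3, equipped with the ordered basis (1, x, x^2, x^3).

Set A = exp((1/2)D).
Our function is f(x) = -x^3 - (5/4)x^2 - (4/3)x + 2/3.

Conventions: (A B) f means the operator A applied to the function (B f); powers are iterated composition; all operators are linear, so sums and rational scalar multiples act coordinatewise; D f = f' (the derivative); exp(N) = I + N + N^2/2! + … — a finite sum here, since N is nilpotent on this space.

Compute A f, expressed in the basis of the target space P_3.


order-1 term: -(3/2)x^2 - (5/4)x - 2/3
order-2 term: -(3/4)x - 5/16
order-3 term: -1/8
the series for exp((1/2)D) f terminates at order 3
exp((1/2)D) f = -x^3 - (11/4)x^2 - (10/3)x - 7/16

the image equals g(x) = -x^3 - (11/4)x^2 - (10/3)x - 7/16


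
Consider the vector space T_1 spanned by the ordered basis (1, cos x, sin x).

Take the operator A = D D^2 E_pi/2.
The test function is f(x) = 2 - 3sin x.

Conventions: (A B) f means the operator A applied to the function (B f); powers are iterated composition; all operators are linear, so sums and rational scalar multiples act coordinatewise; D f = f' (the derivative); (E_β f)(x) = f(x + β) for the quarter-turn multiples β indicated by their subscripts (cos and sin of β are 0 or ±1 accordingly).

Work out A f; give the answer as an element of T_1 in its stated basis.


the image equals g(x) = -3sin x

E_pi/2 f = 2 - 3cos x
D E_pi/2 f = 3sin x
D D E_pi/2 f = 3cos x
D D^2 E_pi/2 f = -3sin x


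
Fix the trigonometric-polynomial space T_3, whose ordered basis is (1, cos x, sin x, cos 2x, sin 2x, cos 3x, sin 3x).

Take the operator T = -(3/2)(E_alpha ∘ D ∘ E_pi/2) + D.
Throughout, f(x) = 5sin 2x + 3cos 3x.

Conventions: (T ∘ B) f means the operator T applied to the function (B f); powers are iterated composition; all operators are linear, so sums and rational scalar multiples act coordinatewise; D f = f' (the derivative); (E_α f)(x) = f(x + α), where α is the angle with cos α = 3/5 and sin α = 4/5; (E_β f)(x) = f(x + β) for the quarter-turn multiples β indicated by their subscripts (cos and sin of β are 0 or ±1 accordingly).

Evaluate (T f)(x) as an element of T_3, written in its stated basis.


E_pi/2 f = -5sin 2x + 3sin 3x
D E_pi/2 f = -10cos 2x + 9cos 3x
E_alpha D E_pi/2 f = (14/5)cos 2x + (48/5)sin 2x - (1053/125)cos 3x - (396/125)sin 3x
(-(3/2)(E_alpha ∘ D ∘ E_pi/2)) f = -(21/5)cos 2x - (72/5)sin 2x + (3159/250)cos 3x + (594/125)sin 3x
D f = 10cos 2x - 9sin 3x
(-(3/2)(E_alpha ∘ D ∘ E_pi/2) + D) f = (29/5)cos 2x - (72/5)sin 2x + (3159/250)cos 3x - (531/125)sin 3x

the result is g(x) = (29/5)cos 2x - (72/5)sin 2x + (3159/250)cos 3x - (531/125)sin 3x


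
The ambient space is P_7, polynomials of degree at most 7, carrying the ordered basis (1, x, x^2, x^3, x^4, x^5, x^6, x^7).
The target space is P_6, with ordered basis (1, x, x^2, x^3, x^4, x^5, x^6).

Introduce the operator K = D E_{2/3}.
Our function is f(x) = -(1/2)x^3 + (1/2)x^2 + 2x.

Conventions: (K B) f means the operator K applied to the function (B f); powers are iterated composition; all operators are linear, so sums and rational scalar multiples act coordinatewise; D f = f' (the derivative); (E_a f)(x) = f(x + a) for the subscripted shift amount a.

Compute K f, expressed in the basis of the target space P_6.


E_{2/3} f = -(1/2)x^3 - (1/2)x^2 + 2x + 38/27
D E_{2/3} f = -(3/2)x^2 - x + 2

the image equals g(x) = -(3/2)x^2 - x + 2


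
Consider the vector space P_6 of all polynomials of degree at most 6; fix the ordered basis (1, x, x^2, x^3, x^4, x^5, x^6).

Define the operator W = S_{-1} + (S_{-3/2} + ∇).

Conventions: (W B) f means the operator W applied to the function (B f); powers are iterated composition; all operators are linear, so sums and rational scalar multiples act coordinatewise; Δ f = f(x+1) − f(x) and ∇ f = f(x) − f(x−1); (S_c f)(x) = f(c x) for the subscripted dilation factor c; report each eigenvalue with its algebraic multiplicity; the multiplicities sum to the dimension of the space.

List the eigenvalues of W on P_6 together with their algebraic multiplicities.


image of 1: 2
image of x: -(5/2)x + 1
image of x^2: (13/4)x^2 + 2x - 1
image of x^3: -(35/8)x^3 + 3x^2 - 3x + 1
image of x^4: (97/16)x^4 + 4x^3 - 6x^2 + 4x - 1
image of x^5: -(275/32)x^5 + 5x^4 - 10x^3 + 10x^2 - 5x + 1
image of x^6: (793/64)x^6 + 6x^5 - 15x^4 + 20x^3 - 15x^2 + 6x - 1
the matrix is upper triangular; its diagonal is (2, -5/2, 13/4, -35/8, 97/16, -275/32, 793/64)
for a triangular matrix the eigenvalues are the diagonal entries, with algebraic multiplicity their repetition count

λ = -275/32 (multiplicity 1), λ = -35/8 (multiplicity 1), λ = -5/2 (multiplicity 1), λ = 2 (multiplicity 1), λ = 13/4 (multiplicity 1), λ = 97/16 (multiplicity 1), λ = 793/64 (multiplicity 1)


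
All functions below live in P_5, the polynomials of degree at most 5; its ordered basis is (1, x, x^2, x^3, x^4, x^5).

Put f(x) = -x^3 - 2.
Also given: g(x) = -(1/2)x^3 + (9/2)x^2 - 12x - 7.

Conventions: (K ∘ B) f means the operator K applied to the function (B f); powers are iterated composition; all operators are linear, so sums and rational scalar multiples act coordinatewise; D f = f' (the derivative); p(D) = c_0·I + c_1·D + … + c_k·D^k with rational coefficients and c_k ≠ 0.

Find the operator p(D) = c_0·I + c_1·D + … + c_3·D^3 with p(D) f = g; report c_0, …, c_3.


D^0 f = -x^3 - 2
D^1 f = -3x^2
D^2 f = -6x
D^3 f = -6
matching coefficients of g against c_0 f + c_1 Df + … from the top degree down determines the c_i
solution: c_0 = 1/2, c_1 = -3/2, c_2 = 2, c_3 = 1

c_0 = 1/2, c_1 = -3/2, c_2 = 2, c_3 = 1


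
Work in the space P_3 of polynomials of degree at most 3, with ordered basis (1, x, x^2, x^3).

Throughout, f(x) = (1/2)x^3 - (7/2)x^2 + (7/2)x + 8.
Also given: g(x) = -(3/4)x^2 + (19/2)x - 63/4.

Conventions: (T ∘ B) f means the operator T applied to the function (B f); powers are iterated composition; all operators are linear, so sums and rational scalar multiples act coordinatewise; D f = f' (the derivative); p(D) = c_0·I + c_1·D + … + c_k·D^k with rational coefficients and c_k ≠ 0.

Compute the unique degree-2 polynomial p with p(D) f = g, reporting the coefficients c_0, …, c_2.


D^0 f = (1/2)x^3 - (7/2)x^2 + (7/2)x + 8
D^1 f = (3/2)x^2 - 7x + 7/2
D^2 f = 3x - 7
matching coefficients of g against c_0 f + c_1 Df + … from the top degree down determines the c_i
solution: c_0 = 0, c_1 = -1/2, c_2 = 2

c_0 = 0, c_1 = -1/2, c_2 = 2


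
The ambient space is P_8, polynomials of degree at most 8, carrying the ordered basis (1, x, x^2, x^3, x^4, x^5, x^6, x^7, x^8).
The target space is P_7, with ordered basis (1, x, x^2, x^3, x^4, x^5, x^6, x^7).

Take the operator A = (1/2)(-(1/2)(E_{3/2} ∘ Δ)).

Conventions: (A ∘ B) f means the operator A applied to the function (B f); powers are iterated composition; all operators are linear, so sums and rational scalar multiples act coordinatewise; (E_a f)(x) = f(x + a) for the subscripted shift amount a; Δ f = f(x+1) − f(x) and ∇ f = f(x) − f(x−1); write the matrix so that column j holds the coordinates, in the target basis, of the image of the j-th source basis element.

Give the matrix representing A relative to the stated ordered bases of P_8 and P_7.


image of 1: 0
image of x: -1/4
image of x^2: -(1/2)x - 1
image of x^3: -(3/4)x^2 - 3x - 49/16
image of x^4: -x^3 - 6x^2 - (49/4)x - 17/2
image of x^5: -(5/4)x^4 - 10x^3 - (245/8)x^2 - (85/2)x - 1441/64
image of x^6: -(3/2)x^5 - 15x^4 - (245/4)x^3 - (255/2)x^2 - (4323/32)x - 931/16
image of x^7: -(7/4)x^6 - 21x^5 - (1715/16)x^4 - (595/2)x^3 - (30261/64)x^2 - (6517/16)x - 37969/256
image of x^8: -2x^7 - 28x^6 - (343/2)x^5 - 595x^4 - (10087/8)x^3 - (6517/4)x^2 - (37969/32)x - 6001/16
each image's coordinates form column j of the matrix

the matrix is [[0, -1/4, -1, -49/16, -17/2, -1441/64, -931/16, -37969/256, -6001/16]; [0, 0, -1/2, -3, -49/4, -85/2, -4323/32, -6517/16, -37969/32]; [0, 0, 0, -3/4, -6, -245/8, -255/2, -30261/64, -6517/4]; [0, 0, 0, 0, -1, -10, -245/4, -595/2, -10087/8]; [0, 0, 0, 0, 0, -5/4, -15, -1715/16, -595]; [0, 0, 0, 0, 0, 0, -3/2, -21, -343/2]; [0, 0, 0, 0, 0, 0, 0, -7/4, -28]; [0, 0, 0, 0, 0, 0, 0, 0, -2]] (rows listed top to bottom)


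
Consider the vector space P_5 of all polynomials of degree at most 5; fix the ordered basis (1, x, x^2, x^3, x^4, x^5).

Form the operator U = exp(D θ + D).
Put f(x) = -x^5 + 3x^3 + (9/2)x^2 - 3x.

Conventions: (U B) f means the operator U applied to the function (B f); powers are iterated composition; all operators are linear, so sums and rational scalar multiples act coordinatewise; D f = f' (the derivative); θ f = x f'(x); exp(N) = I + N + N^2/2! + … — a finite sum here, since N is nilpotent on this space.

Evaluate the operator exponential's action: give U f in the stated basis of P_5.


the result is g(x) = -x^5 - 30x^4 - 297x^3 - (2319/2)x^2 - 1668x - 627

order-1 term: -30x^4 + 36x^2 + 27x - 6
order-2 term: -300x^3 + 108x + 27
order-3 term: -1200x^2 + 72
order-4 term: -1800x
order-5 term: -720
the series for exp(D θ + D) f terminates at order 5
exp(D θ + D) f = -x^5 - 30x^4 - 297x^3 - (2319/2)x^2 - 1668x - 627


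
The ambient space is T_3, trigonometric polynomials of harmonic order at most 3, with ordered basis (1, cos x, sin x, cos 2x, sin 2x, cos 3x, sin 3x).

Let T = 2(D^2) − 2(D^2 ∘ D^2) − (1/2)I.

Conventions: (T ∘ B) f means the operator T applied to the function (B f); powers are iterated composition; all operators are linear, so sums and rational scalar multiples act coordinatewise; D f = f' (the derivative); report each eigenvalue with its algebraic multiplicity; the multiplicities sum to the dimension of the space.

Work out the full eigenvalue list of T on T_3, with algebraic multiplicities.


λ = -361/2 (multiplicity 2), λ = -81/2 (multiplicity 2), λ = -9/2 (multiplicity 2), λ = -1/2 (multiplicity 1)

image of 1: -1/2
image of cos x: -(9/2)cos x
image of sin x: -(9/2)sin x
image of cos 2x: -(81/2)cos 2x
image of sin 2x: -(81/2)sin 2x
image of cos 3x: -(361/2)cos 3x
image of sin 3x: -(361/2)sin 3x
the matrix is diagonal; its diagonal is (-1/2, -9/2, -9/2, -81/2, -81/2, -361/2, -361/2)
for a triangular matrix the eigenvalues are the diagonal entries, with algebraic multiplicity their repetition count


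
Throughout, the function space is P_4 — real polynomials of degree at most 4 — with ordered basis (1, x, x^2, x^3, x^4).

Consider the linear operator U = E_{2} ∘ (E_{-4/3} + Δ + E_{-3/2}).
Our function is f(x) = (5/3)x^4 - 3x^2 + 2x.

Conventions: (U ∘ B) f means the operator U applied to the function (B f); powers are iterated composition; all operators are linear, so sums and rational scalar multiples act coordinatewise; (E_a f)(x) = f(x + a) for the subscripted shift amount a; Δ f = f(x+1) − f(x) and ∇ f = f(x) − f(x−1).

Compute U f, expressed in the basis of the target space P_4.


g(x) = (10/3)x^4 + (130/9)x^3 + (917/18)x^2 + (19517/162)x + 373313/3888

E_{-4/3} f = (5/3)x^4 - (80/9)x^3 + (133/9)x^2 - (470/81)x - 664/243
Δ f = (20/3)x^3 + 10x^2 + (2/3)x + 2/3
E_{-3/2} f = (5/3)x^4 - 10x^3 + (39/2)x^2 - (23/2)x - 21/16
(E_{-4/3} + Δ + E_{-3/2}) f = (10/3)x^4 - (110/9)x^3 + (797/18)x^2 - (2695/162)x - 13135/3888
E_{2} (E_{-4/3} + Δ + E_{-3/2}) f = (10/3)x^4 + (130/9)x^3 + (917/18)x^2 + (19517/162)x + 373313/3888


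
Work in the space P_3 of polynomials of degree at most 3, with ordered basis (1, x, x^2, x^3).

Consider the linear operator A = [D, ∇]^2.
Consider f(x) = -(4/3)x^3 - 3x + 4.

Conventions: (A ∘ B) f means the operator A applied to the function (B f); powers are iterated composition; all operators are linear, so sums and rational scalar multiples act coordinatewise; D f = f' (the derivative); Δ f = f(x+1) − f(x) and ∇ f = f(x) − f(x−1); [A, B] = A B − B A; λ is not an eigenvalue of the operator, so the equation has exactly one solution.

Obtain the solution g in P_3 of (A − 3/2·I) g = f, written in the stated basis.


write g with unknown coordinates in the stated basis and equate coefficients in (A − 3/2·I) g = f
solving from the highest basis element down gives g = (8/9)x^3 + 2x - 8/3
check: A g = 0
so A g − 3/2·g = -(4/3)x^3 - 3x + 4 = f ✓

the image equals g(x) = (8/9)x^3 + 2x - 8/3


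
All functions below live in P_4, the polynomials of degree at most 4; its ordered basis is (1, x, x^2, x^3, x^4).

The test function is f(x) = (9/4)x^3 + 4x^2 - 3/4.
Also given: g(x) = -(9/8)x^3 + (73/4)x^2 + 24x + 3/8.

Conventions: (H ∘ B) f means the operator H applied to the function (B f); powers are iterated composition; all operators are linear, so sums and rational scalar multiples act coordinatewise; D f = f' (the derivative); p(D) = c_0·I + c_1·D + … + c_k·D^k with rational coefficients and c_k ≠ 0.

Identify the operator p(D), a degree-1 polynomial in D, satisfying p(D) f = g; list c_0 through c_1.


D^0 f = (9/4)x^3 + 4x^2 - 3/4
D^1 f = (27/4)x^2 + 8x
matching coefficients of g against c_0 f + c_1 Df + … from the top degree down determines the c_i
solution: c_0 = -1/2, c_1 = 3

p(D) = -(1/2)·I + 3·D, i.e. c_0 = -1/2, c_1 = 3
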